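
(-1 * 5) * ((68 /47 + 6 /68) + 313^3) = -245007745295 /1598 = -153321492.68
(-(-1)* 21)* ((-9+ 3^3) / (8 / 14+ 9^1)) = 2646 / 67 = 39.49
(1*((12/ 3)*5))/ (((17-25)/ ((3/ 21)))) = -5/ 14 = -0.36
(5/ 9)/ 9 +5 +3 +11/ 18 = 1405/ 162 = 8.67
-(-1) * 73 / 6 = 73 / 6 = 12.17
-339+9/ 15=-1692/ 5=-338.40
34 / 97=0.35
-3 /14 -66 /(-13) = 885 /182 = 4.86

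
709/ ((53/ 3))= 2127/ 53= 40.13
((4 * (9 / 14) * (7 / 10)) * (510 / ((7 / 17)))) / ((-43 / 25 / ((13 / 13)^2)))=-390150 / 301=-1296.18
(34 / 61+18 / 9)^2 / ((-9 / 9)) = -24336 / 3721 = -6.54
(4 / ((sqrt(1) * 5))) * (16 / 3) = 64 / 15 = 4.27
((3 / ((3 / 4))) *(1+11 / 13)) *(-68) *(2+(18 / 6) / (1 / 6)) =-130560 / 13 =-10043.08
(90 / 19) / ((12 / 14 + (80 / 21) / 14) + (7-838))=-13230 / 2317829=-0.01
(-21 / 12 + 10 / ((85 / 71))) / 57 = 449 / 3876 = 0.12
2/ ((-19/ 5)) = -10/ 19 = -0.53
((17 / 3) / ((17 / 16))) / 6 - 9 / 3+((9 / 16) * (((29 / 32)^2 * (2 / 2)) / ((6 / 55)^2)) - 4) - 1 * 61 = -16687519 / 589824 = -28.29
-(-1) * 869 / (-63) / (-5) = 869 / 315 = 2.76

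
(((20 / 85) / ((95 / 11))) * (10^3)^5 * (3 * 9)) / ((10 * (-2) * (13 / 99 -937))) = 4704480000000000 / 119833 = 39258634933.62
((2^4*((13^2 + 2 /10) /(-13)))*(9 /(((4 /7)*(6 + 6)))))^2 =315630756 /4225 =74705.50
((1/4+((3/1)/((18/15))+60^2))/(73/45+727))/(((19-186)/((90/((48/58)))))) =-282095325/87609536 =-3.22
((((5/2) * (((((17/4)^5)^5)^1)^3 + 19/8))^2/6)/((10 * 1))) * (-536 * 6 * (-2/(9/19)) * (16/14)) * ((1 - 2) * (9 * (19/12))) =-4465706902901980989282443004746933911993649299847465192698483017527083730850375535989076433570762009895203686345419667146106638860127652937915513714510666077033251827855924570688387172634375/10694438875756051952909339864149235345520209066746165315839737359110501823757517707462836224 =-417572810951829789207193900000000000000000000000000000000000000000000000000000000000000000000000000.00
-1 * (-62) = 62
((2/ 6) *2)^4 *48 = 256/ 27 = 9.48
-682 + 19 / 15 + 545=-2036 / 15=-135.73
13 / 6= 2.17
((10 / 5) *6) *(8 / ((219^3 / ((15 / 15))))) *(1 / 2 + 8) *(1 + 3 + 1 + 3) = 2176 / 3501153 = 0.00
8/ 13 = 0.62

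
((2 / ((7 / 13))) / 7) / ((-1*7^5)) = -26 / 823543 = -0.00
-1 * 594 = -594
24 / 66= 4 / 11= 0.36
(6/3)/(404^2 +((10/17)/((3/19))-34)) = 51/4161236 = 0.00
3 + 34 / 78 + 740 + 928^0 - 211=20804 / 39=533.44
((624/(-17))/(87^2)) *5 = -1040/42891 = -0.02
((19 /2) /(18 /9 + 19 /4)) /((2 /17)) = 323 /27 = 11.96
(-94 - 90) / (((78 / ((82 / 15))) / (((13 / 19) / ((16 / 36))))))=-1886 / 95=-19.85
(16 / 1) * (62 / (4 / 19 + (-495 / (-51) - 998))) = -320416 / 319151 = -1.00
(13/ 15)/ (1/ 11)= 143/ 15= 9.53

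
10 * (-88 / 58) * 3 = -45.52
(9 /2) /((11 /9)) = 81 /22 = 3.68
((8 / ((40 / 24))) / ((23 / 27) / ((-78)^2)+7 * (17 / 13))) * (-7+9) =7884864 / 7518535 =1.05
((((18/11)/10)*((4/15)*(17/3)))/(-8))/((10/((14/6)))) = -119/16500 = -0.01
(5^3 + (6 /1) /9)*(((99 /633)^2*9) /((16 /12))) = 3694977 /178084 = 20.75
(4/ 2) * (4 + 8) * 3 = 72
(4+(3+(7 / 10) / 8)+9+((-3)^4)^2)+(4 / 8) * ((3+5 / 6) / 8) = 3157117 / 480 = 6577.33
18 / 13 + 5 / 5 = 31 / 13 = 2.38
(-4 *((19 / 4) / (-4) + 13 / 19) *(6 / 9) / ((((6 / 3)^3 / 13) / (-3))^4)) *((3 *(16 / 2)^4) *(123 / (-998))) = -43536646179 / 37924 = -1147997.21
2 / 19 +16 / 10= 162 / 95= 1.71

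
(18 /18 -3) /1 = -2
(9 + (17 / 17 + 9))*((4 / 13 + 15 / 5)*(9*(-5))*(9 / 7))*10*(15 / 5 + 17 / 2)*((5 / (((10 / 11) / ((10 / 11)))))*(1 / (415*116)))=-43.43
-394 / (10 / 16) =-3152 / 5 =-630.40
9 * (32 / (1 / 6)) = 1728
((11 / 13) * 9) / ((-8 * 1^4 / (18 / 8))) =-891 / 416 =-2.14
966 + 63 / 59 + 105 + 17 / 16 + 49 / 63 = 9123923 / 8496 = 1073.91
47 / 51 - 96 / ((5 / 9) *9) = -4661 / 255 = -18.28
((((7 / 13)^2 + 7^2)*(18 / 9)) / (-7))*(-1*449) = 1068620 / 169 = 6323.20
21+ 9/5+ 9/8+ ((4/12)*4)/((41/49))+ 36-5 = 278071/4920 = 56.52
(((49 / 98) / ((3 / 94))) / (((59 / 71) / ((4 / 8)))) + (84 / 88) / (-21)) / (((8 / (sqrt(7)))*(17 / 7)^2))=894985*sqrt(7) / 4501464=0.53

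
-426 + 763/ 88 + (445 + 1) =2523/ 88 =28.67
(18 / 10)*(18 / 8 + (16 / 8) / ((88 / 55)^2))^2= 84681 / 5120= 16.54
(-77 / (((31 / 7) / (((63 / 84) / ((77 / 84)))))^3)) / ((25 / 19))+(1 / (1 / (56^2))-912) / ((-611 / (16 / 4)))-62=-4235848848311 / 55061960525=-76.93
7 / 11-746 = -8199 / 11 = -745.36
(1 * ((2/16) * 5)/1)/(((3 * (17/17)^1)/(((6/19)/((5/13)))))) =13/76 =0.17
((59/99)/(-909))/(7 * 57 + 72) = -59/42385761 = -0.00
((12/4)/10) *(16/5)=24/25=0.96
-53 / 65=-0.82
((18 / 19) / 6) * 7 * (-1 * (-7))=147 / 19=7.74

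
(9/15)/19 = 3/95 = 0.03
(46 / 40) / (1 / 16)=92 / 5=18.40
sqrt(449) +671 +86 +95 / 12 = sqrt(449) +9179 / 12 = 786.11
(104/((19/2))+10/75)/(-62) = -1579/8835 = -0.18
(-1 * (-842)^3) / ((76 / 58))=8655741476 / 19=455565340.84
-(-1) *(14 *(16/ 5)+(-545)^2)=1485349/ 5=297069.80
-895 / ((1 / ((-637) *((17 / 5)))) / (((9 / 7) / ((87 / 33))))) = 27414387 / 29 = 945323.69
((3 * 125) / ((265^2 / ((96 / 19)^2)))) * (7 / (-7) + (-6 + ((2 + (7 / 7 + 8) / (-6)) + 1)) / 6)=-241920 / 1014049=-0.24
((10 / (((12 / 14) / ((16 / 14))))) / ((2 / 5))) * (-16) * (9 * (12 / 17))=-57600 / 17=-3388.24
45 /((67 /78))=3510 /67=52.39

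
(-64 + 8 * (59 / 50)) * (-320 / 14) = 43648 / 35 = 1247.09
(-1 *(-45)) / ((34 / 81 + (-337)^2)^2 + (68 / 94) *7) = 13876515 / 3977321608110581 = 0.00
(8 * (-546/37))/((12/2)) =-728/37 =-19.68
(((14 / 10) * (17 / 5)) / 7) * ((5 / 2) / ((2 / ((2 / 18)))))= 17 / 180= 0.09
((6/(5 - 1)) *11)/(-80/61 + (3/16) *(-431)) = -16104/80153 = -0.20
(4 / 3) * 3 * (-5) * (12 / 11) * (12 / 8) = -360 / 11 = -32.73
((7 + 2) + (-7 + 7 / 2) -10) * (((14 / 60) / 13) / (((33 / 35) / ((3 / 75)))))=-49 / 14300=-0.00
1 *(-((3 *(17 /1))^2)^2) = -6765201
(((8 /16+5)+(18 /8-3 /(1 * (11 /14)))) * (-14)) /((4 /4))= -1211 /22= -55.05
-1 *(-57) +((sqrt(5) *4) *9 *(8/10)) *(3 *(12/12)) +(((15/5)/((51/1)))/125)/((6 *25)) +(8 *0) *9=18168751/318750 +432 *sqrt(5)/5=250.20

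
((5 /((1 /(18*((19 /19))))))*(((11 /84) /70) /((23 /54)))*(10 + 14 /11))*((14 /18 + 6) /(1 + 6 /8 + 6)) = 4392 /1127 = 3.90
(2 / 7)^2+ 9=445 / 49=9.08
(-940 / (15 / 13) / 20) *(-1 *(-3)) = -611 / 5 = -122.20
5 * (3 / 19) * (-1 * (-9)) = 135 / 19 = 7.11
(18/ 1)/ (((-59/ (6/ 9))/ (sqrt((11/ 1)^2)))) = -132/ 59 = -2.24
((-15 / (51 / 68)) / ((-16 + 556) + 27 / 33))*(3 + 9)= -880 / 1983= -0.44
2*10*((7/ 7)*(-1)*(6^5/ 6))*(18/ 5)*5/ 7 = -466560/ 7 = -66651.43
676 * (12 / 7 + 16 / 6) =62192 / 21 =2961.52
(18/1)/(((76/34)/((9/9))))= 153/19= 8.05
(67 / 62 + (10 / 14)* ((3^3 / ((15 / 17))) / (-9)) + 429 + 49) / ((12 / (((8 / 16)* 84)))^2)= 1448069 / 248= 5838.99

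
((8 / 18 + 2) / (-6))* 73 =-803 / 27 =-29.74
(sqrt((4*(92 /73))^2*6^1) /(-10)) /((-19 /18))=3312*sqrt(6) /6935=1.17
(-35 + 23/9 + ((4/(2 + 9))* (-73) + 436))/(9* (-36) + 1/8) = -298592/256509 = -1.16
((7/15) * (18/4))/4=21/40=0.52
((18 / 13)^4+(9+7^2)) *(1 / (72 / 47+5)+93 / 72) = 9375658265 / 105218724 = 89.11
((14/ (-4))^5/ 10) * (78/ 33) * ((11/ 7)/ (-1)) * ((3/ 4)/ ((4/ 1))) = 93639/ 2560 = 36.58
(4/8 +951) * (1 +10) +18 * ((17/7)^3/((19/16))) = 139250249/13034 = 10683.62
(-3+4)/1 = 1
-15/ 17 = -0.88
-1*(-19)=19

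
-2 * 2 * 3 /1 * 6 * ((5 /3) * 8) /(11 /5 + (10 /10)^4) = -300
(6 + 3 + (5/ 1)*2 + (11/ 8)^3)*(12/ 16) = 33177/ 2048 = 16.20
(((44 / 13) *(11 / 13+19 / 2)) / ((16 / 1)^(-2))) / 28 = 320.16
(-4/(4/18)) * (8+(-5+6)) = -162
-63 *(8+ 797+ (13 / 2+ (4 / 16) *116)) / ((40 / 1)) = -105903 / 80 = -1323.79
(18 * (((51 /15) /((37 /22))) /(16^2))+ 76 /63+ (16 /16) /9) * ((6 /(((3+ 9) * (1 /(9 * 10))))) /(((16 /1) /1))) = 1088749 /265216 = 4.11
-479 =-479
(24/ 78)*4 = 16/ 13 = 1.23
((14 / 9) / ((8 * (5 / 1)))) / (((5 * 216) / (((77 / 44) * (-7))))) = -343 / 777600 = -0.00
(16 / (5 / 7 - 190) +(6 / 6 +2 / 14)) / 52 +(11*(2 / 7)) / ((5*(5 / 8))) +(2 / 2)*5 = 103799 / 17225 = 6.03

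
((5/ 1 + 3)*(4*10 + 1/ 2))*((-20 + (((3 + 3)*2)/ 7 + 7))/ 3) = -8532/ 7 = -1218.86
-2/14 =-1/7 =-0.14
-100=-100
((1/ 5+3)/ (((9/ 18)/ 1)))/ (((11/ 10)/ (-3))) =-192/ 11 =-17.45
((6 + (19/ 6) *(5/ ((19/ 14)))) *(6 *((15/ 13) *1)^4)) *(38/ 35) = 40783500/ 199927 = 203.99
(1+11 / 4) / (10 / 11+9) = 165 / 436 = 0.38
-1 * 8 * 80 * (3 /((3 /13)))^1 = -8320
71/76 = 0.93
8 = 8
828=828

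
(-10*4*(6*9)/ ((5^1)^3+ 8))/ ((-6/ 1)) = 360/ 133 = 2.71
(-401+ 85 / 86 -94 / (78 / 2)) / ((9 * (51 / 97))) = -130923131 / 1539486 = -85.04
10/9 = 1.11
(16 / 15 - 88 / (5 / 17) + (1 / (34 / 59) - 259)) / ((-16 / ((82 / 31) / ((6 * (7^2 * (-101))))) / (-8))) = 11613373 / 469462140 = 0.02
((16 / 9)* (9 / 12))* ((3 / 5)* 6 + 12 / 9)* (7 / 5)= 2072 / 225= 9.21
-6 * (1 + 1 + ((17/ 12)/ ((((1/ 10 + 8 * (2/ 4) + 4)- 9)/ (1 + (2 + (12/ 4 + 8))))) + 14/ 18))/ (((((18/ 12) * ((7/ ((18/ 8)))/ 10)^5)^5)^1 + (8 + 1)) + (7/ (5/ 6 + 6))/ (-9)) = 4171394434482771453265929222106933593750000/ 320778666760587851594062967413996576149737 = 13.00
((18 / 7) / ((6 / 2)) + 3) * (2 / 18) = 3 / 7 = 0.43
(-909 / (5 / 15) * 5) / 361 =-13635 / 361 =-37.77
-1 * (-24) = 24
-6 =-6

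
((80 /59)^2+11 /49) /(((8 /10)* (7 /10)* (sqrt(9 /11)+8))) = 77416020 /165963637 - 5278365* sqrt(11) /331927274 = 0.41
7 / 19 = 0.37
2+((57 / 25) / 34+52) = 45957 / 850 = 54.07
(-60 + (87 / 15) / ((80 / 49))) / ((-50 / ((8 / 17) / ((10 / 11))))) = 248369 / 425000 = 0.58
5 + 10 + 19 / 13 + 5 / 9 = 1991 / 117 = 17.02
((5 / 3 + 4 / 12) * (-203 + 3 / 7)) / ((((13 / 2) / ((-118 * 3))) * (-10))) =-1003944 / 455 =-2206.47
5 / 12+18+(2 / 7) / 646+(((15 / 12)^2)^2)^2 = 10836579487 / 444530688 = 24.38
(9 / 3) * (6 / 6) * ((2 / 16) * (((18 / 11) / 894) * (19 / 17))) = 171 / 222904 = 0.00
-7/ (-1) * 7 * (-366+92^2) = 396802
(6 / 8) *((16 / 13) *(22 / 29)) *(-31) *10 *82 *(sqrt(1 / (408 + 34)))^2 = -3355440 / 83317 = -40.27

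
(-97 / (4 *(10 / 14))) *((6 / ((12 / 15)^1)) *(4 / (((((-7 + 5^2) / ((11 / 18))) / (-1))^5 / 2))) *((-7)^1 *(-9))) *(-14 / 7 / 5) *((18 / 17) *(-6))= 0.01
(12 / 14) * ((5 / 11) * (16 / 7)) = 480 / 539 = 0.89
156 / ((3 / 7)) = 364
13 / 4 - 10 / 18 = 97 / 36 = 2.69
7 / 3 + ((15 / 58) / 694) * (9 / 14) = 3945101 / 1690584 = 2.33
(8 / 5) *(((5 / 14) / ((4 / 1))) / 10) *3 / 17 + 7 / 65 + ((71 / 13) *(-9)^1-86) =-135.04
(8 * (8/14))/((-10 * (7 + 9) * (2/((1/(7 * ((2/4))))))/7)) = -1/35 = -0.03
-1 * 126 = -126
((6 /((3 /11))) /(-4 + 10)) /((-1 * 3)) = -11 /9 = -1.22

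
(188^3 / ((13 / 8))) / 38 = 26578688 / 247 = 107606.02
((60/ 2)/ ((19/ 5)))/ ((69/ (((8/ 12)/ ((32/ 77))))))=1925/ 10488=0.18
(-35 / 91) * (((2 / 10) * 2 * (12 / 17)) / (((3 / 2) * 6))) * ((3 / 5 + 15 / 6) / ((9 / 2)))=-248 / 29835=-0.01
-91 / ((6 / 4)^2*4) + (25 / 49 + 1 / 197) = -833657 / 86877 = -9.60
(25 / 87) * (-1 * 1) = -25 / 87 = -0.29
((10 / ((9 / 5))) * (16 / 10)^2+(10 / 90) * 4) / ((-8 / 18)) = -33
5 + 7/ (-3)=8/ 3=2.67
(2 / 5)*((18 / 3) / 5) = 12 / 25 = 0.48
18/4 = 4.50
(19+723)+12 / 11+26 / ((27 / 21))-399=36067 / 99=364.31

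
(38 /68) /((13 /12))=114 /221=0.52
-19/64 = -0.30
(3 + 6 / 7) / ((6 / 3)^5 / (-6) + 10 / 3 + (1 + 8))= 27 / 49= 0.55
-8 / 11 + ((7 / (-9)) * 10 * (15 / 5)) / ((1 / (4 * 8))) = -24664 / 33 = -747.39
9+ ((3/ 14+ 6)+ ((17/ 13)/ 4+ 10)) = 9297/ 364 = 25.54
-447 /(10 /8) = -357.60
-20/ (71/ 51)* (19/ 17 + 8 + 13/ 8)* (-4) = 43830/ 71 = 617.32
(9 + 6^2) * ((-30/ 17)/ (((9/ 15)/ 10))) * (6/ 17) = -135000/ 289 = -467.13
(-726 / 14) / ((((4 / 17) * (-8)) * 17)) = 363 / 224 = 1.62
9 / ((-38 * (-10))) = 9 / 380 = 0.02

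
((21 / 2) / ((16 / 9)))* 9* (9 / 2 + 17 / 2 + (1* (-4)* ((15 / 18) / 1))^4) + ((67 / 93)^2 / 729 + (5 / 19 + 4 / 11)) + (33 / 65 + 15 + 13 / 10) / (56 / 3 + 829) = 10112712141994814003 / 1394053375489632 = 7254.18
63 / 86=0.73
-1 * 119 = -119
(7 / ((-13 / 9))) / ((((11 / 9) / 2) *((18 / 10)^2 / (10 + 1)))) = -350 / 13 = -26.92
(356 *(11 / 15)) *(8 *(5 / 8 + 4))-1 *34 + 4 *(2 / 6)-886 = 43704 / 5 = 8740.80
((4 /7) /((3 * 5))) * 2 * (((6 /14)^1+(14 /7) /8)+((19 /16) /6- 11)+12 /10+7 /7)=-26623 /44100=-0.60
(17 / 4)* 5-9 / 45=21.05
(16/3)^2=256/9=28.44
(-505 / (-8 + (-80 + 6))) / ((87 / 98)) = 24745 / 3567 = 6.94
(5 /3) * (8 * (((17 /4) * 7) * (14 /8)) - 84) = 3325 /6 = 554.17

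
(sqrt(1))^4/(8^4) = 1/4096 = 0.00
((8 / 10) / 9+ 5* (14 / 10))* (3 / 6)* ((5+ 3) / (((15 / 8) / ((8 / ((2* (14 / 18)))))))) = 40832 / 525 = 77.78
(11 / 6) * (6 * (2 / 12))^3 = 11 / 6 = 1.83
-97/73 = -1.33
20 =20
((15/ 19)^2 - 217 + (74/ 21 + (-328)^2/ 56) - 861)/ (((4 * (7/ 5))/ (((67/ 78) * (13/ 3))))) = 307401025/ 545832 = 563.18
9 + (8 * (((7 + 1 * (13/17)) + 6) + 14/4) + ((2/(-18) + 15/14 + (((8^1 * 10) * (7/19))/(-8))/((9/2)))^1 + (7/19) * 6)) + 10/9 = 6128341/40698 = 150.58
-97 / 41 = -2.37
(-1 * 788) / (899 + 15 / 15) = -197 / 225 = -0.88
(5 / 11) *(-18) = -90 / 11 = -8.18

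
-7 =-7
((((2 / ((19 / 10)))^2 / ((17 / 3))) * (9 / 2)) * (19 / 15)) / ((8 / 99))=4455 / 323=13.79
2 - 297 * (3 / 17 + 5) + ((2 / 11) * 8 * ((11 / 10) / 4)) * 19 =-129864 / 85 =-1527.81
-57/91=-0.63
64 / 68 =16 / 17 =0.94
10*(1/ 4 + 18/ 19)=11.97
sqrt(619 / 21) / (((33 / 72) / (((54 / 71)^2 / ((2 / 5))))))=58320 * sqrt(12999) / 388157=17.13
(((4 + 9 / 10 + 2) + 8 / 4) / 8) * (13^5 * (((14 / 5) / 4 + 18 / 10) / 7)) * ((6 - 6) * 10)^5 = 0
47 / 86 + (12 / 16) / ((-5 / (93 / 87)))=9631 / 24940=0.39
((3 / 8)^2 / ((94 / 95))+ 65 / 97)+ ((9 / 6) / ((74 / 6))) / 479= 8402884909 / 10342292096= 0.81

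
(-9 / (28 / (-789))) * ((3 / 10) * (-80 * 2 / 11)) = -85212 / 77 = -1106.65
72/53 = 1.36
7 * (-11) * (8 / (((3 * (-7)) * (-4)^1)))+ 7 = -1 / 3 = -0.33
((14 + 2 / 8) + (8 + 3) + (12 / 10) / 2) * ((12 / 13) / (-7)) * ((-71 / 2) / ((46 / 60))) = 330363 / 2093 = 157.84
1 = 1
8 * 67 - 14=522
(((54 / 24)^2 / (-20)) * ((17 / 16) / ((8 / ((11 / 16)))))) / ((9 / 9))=-15147 / 655360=-0.02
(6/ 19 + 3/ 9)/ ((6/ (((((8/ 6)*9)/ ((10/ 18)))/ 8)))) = 111/ 380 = 0.29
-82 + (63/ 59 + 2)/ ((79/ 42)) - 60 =-140.37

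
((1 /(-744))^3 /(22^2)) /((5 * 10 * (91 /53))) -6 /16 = -340100157196853 /906933752524800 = -0.38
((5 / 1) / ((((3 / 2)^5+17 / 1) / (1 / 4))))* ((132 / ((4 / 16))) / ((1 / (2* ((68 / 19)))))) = 192.09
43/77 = 0.56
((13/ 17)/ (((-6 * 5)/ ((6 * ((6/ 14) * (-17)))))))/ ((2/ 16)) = 312/ 35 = 8.91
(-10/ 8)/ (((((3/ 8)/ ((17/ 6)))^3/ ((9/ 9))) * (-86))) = 196520/ 31347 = 6.27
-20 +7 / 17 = -333 / 17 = -19.59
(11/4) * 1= 2.75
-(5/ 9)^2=-25/ 81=-0.31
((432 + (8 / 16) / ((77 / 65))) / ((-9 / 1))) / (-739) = 66593 / 1024254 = 0.07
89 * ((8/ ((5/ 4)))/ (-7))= -2848/ 35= -81.37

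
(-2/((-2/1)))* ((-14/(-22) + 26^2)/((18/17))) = 14059/22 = 639.05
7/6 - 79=-467/6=-77.83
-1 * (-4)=4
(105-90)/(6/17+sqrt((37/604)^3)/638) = 42.50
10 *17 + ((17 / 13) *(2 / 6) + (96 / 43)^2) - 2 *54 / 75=313647179 / 1802775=173.98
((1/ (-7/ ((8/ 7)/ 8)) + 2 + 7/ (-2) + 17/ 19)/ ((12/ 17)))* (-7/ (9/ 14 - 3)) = -19805/ 7524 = -2.63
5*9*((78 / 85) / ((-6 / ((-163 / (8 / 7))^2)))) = -152320077 / 1088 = -140000.07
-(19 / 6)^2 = -361 / 36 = -10.03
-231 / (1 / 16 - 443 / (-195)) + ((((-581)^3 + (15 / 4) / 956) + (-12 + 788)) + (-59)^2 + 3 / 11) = -60081403277674417 / 306352112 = -196118782.68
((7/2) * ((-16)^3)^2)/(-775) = -58720256/775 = -75768.07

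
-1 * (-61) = 61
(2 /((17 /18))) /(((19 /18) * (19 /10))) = 6480 /6137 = 1.06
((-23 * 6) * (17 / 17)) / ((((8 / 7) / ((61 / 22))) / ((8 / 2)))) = -29463 / 22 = -1339.23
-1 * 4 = -4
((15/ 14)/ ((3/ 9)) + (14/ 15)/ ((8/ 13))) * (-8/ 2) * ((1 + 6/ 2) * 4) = -31792/ 105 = -302.78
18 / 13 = 1.38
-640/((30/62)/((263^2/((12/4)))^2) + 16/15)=-600.00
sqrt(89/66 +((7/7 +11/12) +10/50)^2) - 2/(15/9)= -6/5 +sqrt(2539009)/660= 1.21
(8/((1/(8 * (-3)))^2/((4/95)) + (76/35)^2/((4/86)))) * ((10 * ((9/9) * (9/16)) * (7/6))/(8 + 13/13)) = 16464000/286236311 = 0.06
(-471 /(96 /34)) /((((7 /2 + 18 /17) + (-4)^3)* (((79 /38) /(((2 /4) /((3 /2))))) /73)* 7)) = 62932351 /13411356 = 4.69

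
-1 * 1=-1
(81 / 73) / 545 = 81 / 39785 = 0.00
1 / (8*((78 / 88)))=11 / 78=0.14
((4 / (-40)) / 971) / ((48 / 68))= -17 / 116520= -0.00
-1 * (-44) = 44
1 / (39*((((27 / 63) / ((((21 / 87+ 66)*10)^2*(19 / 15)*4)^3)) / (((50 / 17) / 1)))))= 3633407229440112278115046400000 / 1879046871039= 1933643745369191576.73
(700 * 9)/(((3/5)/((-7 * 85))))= -6247500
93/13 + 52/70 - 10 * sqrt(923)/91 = 3593/455 - 10 * sqrt(923)/91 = 4.56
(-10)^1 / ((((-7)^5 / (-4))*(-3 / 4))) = 160 / 50421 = 0.00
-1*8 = -8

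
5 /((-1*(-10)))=1 /2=0.50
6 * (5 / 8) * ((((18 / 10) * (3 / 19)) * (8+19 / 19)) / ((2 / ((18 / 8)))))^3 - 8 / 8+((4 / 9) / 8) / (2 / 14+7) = 279293491937 / 3160627200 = 88.37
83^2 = 6889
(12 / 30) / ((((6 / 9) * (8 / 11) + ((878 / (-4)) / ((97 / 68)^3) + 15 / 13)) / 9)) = -7047660906 / 144835186885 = -0.05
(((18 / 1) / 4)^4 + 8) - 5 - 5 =6529 / 16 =408.06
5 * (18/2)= 45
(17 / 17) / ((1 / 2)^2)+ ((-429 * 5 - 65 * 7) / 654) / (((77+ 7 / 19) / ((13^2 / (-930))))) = 17923411 / 4470417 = 4.01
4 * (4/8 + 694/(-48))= -335/6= -55.83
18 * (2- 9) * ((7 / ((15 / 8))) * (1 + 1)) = -4704 / 5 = -940.80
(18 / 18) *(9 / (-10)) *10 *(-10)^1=90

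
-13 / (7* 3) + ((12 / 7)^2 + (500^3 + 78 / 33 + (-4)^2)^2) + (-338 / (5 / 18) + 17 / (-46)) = 63922050031451409620407 / 4091010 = 15625004590908213.28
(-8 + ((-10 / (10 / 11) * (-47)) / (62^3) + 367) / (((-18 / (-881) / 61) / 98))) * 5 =536905579.66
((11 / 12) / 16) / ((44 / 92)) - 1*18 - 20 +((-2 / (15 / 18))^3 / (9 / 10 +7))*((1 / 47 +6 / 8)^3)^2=-6253607275188793 / 163499138110272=-38.25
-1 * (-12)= 12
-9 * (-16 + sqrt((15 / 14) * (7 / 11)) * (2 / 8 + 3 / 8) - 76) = 828 - 45 * sqrt(330) / 176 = 823.36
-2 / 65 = -0.03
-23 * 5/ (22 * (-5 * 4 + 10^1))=0.52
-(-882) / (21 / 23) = 966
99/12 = 33/4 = 8.25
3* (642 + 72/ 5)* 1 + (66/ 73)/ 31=22281828/ 11315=1969.23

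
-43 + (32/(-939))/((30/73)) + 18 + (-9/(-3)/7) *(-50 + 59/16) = -70879771/1577520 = -44.93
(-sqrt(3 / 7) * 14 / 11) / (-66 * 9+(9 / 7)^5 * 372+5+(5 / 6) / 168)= -4840416 * sqrt(21) / 19114109575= -0.00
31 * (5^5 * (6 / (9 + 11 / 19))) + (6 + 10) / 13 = 5521987 / 91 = 60681.18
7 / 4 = 1.75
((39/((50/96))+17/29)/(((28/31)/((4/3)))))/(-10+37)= 1696103/411075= 4.13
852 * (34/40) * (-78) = -282438/5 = -56487.60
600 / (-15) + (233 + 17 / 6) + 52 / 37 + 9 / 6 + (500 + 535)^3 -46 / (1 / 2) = 1108717981.74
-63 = -63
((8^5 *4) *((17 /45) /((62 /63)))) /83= 7798784 /12865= 606.20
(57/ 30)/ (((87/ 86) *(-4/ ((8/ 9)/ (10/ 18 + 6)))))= -1634/ 25665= -0.06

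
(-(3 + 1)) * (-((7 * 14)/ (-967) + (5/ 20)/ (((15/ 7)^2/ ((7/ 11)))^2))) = -0.39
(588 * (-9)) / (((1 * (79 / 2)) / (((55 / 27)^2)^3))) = -10850811125000 / 1133563653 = -9572.30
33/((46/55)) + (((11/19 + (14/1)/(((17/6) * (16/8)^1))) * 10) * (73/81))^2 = 25025885677735/31487118174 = 794.80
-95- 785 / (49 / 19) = -19570 / 49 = -399.39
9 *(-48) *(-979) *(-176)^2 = 13100617728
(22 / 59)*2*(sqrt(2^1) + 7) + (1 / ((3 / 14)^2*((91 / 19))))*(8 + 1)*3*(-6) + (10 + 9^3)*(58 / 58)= 8.66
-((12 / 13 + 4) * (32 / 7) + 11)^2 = -9296401 / 8281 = -1122.62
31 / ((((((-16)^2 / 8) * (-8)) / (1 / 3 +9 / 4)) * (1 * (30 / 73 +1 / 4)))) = -70153 / 148224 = -0.47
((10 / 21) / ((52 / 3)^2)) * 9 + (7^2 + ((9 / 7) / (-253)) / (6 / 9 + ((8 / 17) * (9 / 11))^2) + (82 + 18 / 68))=20764015383649 / 158174623880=131.27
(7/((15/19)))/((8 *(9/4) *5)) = 133/1350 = 0.10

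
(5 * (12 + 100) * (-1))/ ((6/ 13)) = -3640/ 3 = -1213.33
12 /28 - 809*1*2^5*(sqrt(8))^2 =-1449725 /7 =-207103.57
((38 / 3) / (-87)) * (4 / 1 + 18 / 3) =-380 / 261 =-1.46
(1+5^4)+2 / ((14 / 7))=627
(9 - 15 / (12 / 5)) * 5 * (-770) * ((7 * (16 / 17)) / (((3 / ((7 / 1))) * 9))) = -8300600 / 459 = -18084.10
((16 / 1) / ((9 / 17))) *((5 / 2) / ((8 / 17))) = 160.56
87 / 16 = 5.44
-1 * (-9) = 9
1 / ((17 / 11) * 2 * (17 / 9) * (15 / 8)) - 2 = -2758 / 1445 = -1.91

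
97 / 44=2.20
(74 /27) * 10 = 740 /27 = 27.41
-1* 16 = -16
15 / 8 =1.88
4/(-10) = -2/5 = -0.40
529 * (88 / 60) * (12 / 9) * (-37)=-1722424 / 45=-38276.09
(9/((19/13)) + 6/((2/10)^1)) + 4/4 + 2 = 744/19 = 39.16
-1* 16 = -16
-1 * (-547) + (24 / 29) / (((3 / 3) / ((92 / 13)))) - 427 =47448 / 377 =125.86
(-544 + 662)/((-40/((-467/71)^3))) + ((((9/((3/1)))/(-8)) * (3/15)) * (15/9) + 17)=12259602359/14316440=856.33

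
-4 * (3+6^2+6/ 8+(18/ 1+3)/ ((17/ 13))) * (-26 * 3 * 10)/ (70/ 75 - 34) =-5265.83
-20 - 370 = -390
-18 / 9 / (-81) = 2 / 81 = 0.02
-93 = -93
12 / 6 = 2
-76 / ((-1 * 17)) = 76 / 17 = 4.47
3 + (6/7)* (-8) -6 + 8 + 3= 8/7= 1.14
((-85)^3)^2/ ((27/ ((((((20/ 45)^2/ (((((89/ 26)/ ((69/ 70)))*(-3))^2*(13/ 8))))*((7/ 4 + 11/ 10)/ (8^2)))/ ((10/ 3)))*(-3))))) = -78847179456175/ 125753796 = -626996.42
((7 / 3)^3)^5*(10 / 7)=6782230728490 / 14348907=472665.32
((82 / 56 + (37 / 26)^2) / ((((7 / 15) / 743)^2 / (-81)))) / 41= -41532192007200 / 2376647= -17475120.20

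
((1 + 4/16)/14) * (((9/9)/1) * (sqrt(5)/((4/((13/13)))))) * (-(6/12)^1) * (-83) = 415 * sqrt(5)/448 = 2.07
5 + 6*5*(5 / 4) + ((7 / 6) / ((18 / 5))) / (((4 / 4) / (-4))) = 2225 / 54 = 41.20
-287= -287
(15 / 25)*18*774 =41796 / 5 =8359.20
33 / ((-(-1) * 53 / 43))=1419 / 53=26.77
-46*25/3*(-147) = 56350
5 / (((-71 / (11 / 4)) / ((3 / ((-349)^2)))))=-165 / 34591484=-0.00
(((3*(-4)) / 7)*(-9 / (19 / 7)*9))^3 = 133886.87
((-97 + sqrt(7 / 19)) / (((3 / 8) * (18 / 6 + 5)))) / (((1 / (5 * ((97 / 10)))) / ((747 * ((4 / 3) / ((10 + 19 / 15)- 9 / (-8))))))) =-125255.18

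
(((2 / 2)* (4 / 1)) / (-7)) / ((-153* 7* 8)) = 1 / 14994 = 0.00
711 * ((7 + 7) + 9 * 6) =48348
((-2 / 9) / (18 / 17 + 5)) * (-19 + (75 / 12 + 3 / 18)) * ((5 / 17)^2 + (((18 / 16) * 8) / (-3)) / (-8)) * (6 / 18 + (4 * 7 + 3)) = 7572499 / 1134648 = 6.67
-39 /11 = -3.55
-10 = -10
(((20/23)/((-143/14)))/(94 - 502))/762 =35/127817118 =0.00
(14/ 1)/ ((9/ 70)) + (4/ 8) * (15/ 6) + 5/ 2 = 4055/ 36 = 112.64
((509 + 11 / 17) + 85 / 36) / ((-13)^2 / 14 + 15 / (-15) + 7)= 2193443 / 77418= 28.33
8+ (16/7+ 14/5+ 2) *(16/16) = 528/35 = 15.09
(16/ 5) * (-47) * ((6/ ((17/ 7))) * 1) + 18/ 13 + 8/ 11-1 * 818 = -14433632/ 12155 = -1187.46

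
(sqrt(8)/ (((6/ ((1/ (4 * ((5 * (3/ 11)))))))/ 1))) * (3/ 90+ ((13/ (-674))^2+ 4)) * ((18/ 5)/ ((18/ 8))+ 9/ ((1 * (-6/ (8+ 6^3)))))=-63190849667 * sqrt(2)/ 766590750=-116.58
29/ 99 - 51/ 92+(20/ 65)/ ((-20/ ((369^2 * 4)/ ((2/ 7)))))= -29327.25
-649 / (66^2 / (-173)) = 10207 / 396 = 25.78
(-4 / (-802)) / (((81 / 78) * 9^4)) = 52 / 71035947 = 0.00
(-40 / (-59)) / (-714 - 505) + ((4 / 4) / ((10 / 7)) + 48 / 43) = 56153101 / 30926030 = 1.82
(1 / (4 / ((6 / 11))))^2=9 / 484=0.02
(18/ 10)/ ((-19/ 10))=-0.95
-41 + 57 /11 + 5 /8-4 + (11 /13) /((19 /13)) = -38.61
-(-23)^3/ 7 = 12167/ 7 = 1738.14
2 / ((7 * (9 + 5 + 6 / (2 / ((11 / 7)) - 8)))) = 74 / 3395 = 0.02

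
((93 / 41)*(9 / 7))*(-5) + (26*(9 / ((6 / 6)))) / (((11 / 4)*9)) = -16187 / 3157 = -5.13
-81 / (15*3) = -9 / 5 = -1.80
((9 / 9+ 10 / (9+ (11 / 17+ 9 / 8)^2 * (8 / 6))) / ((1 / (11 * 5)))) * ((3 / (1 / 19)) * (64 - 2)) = 62518916130 / 182929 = 341766.02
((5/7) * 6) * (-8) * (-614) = 147360/7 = 21051.43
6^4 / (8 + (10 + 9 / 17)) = 2448 / 35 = 69.94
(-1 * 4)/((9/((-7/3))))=28/27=1.04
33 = 33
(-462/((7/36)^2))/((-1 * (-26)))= -42768/91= -469.98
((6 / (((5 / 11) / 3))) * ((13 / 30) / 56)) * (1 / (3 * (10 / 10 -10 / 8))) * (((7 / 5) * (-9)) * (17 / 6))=7293 / 500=14.59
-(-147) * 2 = 294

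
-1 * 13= -13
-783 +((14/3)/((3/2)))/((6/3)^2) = -7040/9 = -782.22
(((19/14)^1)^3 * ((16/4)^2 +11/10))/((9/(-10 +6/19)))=-157757/3430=-45.99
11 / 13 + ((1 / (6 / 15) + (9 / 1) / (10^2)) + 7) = 13567 / 1300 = 10.44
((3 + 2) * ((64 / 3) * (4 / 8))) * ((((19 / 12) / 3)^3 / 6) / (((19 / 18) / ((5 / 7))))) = 9025 / 10206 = 0.88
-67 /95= -0.71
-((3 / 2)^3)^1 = -27 / 8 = -3.38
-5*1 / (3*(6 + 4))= -1 / 6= -0.17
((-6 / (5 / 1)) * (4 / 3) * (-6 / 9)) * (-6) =-32 / 5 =-6.40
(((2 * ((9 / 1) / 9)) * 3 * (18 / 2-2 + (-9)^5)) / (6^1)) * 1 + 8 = -59034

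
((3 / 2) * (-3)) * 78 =-351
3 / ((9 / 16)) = 16 / 3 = 5.33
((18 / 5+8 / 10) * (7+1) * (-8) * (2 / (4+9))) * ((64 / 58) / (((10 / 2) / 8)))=-720896 / 9425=-76.49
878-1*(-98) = 976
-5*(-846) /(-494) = -2115 /247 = -8.56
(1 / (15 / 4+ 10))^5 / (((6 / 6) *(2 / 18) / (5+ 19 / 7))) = 497664 / 3522990625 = 0.00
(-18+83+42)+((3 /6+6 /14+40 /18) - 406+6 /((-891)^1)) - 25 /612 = -41831521 /141372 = -295.90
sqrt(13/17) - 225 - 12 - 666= -903 + sqrt(221)/17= -902.13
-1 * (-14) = 14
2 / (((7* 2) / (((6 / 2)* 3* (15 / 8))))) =135 / 56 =2.41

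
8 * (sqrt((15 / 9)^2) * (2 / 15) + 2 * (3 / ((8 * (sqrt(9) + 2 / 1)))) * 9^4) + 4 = 354554 / 45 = 7878.98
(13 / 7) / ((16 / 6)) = 39 / 56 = 0.70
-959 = -959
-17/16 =-1.06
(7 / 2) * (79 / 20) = 13.82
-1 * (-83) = 83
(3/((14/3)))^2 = 81/196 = 0.41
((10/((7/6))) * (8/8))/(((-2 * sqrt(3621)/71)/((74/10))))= -74 * sqrt(3621)/119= -37.42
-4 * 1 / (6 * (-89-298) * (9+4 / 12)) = 1 / 5418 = 0.00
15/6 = 5/2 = 2.50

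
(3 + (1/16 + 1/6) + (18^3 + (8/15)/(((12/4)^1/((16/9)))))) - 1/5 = 37813037/6480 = 5835.35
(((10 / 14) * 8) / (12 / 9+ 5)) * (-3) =-360 / 133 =-2.71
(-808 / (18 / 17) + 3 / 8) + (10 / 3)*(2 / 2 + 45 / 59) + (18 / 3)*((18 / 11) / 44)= -388917607 / 514008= -756.64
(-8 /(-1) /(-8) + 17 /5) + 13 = 77 /5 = 15.40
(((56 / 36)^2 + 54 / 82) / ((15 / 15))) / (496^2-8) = 10223 / 816992568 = 0.00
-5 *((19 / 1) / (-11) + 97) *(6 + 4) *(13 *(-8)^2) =-43596800 / 11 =-3963345.45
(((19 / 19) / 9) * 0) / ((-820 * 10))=0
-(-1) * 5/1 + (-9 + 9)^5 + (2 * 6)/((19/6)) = 167/19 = 8.79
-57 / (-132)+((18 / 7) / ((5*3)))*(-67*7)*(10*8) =-282989 / 44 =-6431.57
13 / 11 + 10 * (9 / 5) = 211 / 11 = 19.18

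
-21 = -21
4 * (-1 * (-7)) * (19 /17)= 532 /17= 31.29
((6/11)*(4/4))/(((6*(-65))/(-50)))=10/143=0.07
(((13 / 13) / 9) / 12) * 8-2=-52 / 27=-1.93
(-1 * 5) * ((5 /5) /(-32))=5 /32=0.16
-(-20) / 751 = 20 / 751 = 0.03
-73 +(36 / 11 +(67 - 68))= -778 / 11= -70.73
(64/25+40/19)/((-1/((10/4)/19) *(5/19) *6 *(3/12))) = -2216/1425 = -1.56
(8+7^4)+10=2419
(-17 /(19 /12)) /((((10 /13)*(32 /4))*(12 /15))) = -663 /304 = -2.18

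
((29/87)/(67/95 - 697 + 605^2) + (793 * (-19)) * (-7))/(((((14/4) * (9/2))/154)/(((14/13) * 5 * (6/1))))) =33317386.67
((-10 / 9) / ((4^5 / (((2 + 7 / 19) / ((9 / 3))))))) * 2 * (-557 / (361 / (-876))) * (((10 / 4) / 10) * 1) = -0.58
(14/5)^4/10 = 19208/3125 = 6.15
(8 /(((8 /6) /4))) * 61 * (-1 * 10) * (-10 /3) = 48800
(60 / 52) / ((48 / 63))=315 / 208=1.51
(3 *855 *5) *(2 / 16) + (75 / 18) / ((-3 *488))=14081825 / 8784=1603.12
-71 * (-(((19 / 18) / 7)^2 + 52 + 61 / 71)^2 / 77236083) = 3553144541011081 / 1382167795739442768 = 0.00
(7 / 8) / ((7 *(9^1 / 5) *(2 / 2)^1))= 5 / 72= 0.07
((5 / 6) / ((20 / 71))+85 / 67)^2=17.87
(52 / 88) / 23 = 13 / 506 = 0.03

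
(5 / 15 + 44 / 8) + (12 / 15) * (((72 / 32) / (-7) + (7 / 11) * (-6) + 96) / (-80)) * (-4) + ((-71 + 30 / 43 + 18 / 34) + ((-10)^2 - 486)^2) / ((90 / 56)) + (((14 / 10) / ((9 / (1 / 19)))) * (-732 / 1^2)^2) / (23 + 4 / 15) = 31194180330451147 / 335915187300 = 92863.26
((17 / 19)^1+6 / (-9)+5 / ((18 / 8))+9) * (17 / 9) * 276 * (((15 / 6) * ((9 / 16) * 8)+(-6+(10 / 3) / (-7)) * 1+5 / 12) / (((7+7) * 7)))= 166896004 / 527877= 316.16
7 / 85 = 0.08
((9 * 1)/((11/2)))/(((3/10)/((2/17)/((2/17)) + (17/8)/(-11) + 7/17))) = 27345/4114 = 6.65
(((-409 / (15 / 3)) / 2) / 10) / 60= -409 / 6000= -0.07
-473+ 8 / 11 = -472.27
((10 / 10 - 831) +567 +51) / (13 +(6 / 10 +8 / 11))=-2915 / 197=-14.80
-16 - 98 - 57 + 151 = -20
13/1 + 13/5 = 78/5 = 15.60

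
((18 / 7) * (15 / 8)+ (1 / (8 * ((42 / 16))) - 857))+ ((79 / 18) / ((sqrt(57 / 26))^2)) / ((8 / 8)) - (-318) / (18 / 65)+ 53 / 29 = 124980095 / 416556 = 300.03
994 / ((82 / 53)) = 26341 / 41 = 642.46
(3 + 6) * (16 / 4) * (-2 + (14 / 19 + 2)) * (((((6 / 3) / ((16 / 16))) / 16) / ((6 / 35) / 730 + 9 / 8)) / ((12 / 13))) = 2325050 / 728327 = 3.19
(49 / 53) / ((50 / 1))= 0.02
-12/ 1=-12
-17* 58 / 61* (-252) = 248472 / 61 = 4073.31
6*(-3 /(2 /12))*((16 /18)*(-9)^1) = 864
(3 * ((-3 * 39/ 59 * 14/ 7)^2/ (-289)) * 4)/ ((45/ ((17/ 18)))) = -0.01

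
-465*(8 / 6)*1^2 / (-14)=310 / 7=44.29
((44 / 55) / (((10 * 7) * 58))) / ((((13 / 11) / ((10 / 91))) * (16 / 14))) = 11 / 686140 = 0.00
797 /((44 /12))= 2391 /11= 217.36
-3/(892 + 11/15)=-45/13391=-0.00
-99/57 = -33/19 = -1.74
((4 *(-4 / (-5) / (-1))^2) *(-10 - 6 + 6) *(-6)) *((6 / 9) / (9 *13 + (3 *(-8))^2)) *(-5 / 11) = -512 / 7623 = -0.07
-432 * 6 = -2592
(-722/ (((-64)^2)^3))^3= -47045881/ 40564819207303340847894502572032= -0.00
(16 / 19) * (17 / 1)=272 / 19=14.32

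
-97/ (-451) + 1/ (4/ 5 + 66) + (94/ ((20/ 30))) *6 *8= 1019525565/ 150634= 6768.23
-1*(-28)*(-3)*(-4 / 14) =24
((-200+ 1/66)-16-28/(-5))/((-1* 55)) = 69427/18150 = 3.83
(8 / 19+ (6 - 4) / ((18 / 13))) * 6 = 638 / 57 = 11.19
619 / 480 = 1.29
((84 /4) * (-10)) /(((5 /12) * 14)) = -36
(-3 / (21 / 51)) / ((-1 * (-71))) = -51 / 497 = -0.10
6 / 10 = 0.60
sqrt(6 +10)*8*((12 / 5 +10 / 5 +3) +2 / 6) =3712 / 15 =247.47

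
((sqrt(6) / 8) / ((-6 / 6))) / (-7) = sqrt(6) / 56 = 0.04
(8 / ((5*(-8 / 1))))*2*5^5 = -1250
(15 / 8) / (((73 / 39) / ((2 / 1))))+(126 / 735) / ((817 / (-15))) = 3340359 / 1669948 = 2.00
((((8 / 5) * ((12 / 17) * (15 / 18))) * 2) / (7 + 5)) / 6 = 4 / 153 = 0.03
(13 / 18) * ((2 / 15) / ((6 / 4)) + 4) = 1196 / 405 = 2.95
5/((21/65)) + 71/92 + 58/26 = 464111/25116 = 18.48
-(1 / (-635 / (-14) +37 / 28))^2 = -784 / 1708249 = -0.00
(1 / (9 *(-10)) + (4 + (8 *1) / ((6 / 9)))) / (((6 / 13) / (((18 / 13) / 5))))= 9.59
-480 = -480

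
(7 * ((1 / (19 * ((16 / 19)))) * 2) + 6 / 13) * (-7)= -973 / 104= -9.36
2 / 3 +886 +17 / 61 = 162311 / 183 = 886.95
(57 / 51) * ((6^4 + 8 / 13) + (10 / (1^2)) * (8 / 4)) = 325204 / 221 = 1471.51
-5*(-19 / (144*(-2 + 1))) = -95 / 144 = -0.66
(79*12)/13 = 948/13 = 72.92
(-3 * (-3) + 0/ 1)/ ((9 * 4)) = 1/ 4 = 0.25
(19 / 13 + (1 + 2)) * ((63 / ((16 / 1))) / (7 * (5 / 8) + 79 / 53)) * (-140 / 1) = -4518780 / 10777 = -419.30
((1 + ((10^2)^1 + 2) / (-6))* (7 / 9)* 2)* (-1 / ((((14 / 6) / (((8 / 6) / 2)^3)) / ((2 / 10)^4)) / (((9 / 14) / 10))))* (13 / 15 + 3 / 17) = 2432 / 7171875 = 0.00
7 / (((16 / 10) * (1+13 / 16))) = 70 / 29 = 2.41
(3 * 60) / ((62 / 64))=5760 / 31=185.81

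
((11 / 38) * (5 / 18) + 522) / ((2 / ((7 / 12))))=2499721 / 16416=152.27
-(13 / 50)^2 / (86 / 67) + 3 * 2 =1278677 / 215000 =5.95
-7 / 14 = -1 / 2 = -0.50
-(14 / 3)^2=-196 / 9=-21.78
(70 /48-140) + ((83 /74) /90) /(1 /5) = -368909 /2664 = -138.48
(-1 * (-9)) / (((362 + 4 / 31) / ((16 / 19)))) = 0.02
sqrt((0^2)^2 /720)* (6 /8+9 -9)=0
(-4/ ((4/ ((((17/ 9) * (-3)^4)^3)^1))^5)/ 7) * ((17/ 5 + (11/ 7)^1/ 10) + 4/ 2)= -229256186294969371470359489855754573/ 125440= -1827616281050457361849167000000.00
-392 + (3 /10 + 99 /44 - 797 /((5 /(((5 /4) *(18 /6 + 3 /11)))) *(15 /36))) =-429983 /220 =-1954.47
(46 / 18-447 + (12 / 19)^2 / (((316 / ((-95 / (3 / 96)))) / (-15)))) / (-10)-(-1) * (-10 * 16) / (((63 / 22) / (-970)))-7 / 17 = 54235.10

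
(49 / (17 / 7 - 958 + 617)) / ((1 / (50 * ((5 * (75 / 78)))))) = -214375 / 6162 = -34.79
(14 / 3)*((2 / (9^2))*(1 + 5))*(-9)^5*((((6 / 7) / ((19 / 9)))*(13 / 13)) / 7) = -2367.88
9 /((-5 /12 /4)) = -432 /5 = -86.40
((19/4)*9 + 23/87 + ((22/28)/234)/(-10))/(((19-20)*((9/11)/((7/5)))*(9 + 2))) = -6.69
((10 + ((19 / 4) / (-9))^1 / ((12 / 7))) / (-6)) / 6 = -0.27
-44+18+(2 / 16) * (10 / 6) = -619 / 24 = -25.79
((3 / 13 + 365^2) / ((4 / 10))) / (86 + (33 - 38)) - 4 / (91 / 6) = 2331292 / 567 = 4111.63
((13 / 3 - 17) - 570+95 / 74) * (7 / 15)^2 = -6324283 / 49950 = -126.61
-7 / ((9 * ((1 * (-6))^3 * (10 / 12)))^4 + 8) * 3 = -21 / 6887475360008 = -0.00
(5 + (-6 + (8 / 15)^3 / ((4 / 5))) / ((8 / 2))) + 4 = 10189 / 1350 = 7.55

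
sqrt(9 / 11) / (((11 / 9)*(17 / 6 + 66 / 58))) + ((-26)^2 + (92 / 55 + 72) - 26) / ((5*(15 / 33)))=318.60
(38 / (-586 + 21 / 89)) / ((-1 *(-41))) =-3382 / 2137453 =-0.00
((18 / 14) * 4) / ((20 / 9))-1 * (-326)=11491 / 35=328.31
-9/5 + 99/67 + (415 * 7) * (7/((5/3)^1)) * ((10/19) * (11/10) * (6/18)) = 14984843/6365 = 2354.26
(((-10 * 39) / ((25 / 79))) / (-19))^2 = 37970244 / 9025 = 4207.23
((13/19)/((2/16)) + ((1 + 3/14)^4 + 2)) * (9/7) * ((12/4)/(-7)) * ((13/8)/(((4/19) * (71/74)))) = -91454077377/2138388224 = -42.77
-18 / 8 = -2.25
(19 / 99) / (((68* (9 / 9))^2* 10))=19 / 4577760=0.00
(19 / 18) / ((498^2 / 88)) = 209 / 558009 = 0.00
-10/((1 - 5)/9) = 45/2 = 22.50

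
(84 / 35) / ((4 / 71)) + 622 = 3323 / 5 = 664.60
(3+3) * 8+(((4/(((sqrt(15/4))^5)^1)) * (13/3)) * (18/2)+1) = 54.73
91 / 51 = 1.78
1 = 1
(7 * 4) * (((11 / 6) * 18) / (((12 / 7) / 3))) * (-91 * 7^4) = -353299947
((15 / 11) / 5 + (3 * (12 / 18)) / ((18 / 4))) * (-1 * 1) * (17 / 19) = -1207 / 1881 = -0.64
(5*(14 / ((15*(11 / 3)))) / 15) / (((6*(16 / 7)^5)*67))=117649 / 34776023040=0.00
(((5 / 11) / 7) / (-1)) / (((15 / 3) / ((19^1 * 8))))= -152 / 77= -1.97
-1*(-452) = 452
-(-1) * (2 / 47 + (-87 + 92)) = 237 / 47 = 5.04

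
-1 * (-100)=100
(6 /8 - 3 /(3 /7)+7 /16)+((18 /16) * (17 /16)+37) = 4145 /128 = 32.38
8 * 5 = 40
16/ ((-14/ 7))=-8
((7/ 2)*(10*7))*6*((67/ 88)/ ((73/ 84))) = 1034145/ 803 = 1287.85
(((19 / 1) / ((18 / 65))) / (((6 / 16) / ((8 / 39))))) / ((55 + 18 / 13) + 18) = 39520 / 78327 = 0.50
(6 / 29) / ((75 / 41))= 82 / 725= 0.11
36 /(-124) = -9 /31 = -0.29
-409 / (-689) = 409 / 689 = 0.59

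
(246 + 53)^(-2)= 1/89401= 0.00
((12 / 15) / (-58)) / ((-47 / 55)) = 22 / 1363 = 0.02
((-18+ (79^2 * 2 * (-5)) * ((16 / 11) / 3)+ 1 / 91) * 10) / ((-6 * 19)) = 454614905 / 171171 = 2655.91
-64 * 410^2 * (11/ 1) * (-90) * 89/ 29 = 947922624000/ 29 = 32686987034.48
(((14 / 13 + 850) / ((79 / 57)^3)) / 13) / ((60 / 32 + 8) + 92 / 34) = 1.95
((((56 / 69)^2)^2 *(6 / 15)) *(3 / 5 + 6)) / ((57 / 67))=14496047104 / 10766882475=1.35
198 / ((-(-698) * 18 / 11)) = 121 / 698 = 0.17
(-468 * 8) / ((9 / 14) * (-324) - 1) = 26208 / 1465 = 17.89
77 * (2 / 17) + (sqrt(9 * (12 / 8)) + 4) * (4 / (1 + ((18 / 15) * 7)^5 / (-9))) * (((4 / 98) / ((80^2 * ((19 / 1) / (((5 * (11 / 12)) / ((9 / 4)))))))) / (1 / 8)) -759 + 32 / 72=-4649888955666622 / 6204014983467 -6875 * sqrt(6) / 973178820936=-749.50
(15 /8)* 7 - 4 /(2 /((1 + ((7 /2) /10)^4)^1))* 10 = -57401 /8000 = -7.18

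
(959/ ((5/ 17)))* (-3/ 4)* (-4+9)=-12227.25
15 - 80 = -65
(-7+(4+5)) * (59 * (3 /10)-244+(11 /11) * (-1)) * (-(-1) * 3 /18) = -2273 /30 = -75.77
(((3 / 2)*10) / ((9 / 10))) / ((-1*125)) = -2 / 15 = -0.13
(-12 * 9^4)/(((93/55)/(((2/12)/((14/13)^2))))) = -20328165/3038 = -6691.30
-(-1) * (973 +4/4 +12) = 986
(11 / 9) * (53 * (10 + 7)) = 9911 / 9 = 1101.22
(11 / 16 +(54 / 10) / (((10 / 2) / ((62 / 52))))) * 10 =19.75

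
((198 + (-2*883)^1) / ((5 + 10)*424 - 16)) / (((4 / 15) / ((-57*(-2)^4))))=670320 / 793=845.30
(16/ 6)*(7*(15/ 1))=280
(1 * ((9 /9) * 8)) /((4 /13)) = 26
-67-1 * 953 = -1020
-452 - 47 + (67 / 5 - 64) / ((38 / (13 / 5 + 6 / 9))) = -1434547 / 2850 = -503.35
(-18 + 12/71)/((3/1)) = -422/71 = -5.94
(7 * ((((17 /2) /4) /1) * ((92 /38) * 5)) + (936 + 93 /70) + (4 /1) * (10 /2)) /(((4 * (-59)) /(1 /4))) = -3025469 /2511040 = -1.20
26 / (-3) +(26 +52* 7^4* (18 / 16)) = 842855 / 6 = 140475.83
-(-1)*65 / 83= 65 / 83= 0.78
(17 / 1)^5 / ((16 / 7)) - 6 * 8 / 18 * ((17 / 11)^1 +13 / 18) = 2951853967 / 4752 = 621181.39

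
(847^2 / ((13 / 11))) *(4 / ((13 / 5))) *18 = 2840939640 / 169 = 16810293.73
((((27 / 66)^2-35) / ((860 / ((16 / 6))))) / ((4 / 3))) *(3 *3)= -151731 / 208120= -0.73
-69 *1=-69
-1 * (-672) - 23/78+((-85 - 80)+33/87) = 1147025/2262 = 507.08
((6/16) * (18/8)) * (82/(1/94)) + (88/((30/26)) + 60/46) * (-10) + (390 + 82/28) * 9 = 35797147/3864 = 9264.27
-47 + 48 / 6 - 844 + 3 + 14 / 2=-873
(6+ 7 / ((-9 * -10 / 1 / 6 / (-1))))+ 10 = 233 / 15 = 15.53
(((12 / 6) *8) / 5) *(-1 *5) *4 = -64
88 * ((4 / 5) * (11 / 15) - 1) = -36.37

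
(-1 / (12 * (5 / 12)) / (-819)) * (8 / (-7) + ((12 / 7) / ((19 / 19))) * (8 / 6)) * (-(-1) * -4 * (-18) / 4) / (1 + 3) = 4 / 3185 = 0.00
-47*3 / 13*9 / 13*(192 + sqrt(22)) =-243648 / 169 - 1269*sqrt(22) / 169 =-1476.92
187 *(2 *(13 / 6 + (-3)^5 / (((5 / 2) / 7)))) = -3804889 / 15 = -253659.27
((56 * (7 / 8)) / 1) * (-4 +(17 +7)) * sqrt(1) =980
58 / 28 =2.07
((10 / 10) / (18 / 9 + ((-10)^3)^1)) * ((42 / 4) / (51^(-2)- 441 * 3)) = 54621 / 6868479512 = 0.00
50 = 50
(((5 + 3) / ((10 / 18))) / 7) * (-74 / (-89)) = 5328 / 3115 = 1.71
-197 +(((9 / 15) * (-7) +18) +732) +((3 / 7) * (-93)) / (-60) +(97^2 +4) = 9962.46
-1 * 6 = -6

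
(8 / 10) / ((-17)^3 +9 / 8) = -0.00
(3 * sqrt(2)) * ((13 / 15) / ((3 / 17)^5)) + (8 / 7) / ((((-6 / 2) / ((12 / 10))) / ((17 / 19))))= -272 / 665 + 18458141 * sqrt(2) / 1215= 21484.16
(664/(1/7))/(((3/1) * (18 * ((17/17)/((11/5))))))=25564/135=189.36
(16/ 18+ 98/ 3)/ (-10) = -151/ 45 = -3.36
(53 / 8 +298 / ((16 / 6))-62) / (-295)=-451 / 2360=-0.19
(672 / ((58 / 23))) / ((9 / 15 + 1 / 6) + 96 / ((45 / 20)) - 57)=-231840 / 11803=-19.64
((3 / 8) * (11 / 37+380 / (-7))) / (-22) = 41949 / 45584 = 0.92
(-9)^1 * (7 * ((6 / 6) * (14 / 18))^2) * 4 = -152.44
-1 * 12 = -12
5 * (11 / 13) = 55 / 13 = 4.23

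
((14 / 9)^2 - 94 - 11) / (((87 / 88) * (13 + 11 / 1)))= -91399 / 21141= -4.32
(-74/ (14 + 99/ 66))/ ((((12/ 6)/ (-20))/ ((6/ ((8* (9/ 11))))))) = 4070/ 93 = 43.76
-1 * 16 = -16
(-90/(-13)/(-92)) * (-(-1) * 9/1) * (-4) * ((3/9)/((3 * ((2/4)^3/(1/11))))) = 720/3289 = 0.22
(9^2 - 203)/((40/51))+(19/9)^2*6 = -69557/540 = -128.81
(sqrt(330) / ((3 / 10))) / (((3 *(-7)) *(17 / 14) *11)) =-20 *sqrt(330) / 1683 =-0.22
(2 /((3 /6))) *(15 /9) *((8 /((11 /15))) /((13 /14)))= 11200 /143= 78.32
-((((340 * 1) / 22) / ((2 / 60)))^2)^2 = -676520100000000 / 14641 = -46207233112.49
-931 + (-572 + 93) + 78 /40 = -28161 /20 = -1408.05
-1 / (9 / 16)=-16 / 9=-1.78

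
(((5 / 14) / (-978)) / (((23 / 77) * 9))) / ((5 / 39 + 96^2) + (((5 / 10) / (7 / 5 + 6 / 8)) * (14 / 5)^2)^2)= -33050875 / 2243182445291844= -0.00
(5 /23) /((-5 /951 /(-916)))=871116 /23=37874.61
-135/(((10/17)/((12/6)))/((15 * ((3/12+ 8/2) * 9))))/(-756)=39015/112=348.35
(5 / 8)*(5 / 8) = 25 / 64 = 0.39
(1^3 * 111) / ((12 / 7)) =259 / 4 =64.75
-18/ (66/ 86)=-258/ 11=-23.45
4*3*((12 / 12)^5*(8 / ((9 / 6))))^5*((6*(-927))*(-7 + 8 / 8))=1728053248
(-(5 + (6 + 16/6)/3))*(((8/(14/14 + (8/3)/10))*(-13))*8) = 295360/57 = 5181.75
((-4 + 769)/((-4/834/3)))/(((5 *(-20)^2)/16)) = -191403/50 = -3828.06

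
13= 13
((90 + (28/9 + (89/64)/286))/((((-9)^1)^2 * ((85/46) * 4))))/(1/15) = 352809719/151227648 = 2.33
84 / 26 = 42 / 13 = 3.23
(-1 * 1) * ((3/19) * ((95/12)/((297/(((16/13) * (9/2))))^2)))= -80/184041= -0.00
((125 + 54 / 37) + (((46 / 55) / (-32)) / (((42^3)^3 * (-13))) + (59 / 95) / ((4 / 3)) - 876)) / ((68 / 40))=-2449909950865625510389975 / 5559988386392485613568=-440.63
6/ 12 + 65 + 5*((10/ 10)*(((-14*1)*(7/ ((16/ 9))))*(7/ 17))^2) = 48859333/ 18496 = 2641.62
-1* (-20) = 20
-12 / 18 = -2 / 3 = -0.67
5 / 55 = 1 / 11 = 0.09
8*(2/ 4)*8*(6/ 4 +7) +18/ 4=553/ 2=276.50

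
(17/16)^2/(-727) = -289/186112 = -0.00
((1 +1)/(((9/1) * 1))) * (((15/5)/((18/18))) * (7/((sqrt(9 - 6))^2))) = 14/9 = 1.56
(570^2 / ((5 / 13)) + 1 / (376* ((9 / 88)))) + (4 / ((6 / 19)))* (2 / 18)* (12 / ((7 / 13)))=833789363 / 987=844771.39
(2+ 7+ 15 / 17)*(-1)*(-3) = 504 / 17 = 29.65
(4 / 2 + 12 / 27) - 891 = -7997 / 9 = -888.56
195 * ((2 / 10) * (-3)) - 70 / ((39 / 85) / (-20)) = 2934.28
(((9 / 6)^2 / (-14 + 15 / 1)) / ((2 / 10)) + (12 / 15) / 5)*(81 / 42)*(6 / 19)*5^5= 1650375 / 76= 21715.46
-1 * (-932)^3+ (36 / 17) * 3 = 13762478764 / 17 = 809557574.35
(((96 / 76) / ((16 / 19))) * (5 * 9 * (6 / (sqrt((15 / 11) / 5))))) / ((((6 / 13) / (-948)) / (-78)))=21628620 * sqrt(33)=124246962.55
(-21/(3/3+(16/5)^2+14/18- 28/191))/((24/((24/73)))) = -902475/37241972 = -0.02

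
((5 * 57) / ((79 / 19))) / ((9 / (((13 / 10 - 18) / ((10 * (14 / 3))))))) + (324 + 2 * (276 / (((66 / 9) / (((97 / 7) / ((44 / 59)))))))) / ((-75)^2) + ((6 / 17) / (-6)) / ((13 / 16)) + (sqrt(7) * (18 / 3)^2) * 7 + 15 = 924856865937 / 73938865000 + 252 * sqrt(7) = 679.24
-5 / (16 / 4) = -5 / 4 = -1.25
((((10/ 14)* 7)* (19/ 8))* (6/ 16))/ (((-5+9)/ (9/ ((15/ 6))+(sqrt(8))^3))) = 513/ 128+285* sqrt(2)/ 16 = 29.20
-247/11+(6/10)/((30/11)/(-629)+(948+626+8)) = -13517869253/602020540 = -22.45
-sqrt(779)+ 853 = 825.09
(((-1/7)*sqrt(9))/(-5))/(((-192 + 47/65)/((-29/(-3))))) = -377/87031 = -0.00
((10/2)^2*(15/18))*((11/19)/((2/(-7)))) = -9625/228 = -42.21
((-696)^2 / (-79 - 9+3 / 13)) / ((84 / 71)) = -37259664 / 7987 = -4665.04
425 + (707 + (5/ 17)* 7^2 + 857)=2003.41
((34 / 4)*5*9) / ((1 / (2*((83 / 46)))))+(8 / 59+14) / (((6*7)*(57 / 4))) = 1494761371 / 1082886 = 1380.35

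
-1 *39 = -39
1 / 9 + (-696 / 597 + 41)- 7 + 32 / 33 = 668159 / 19701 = 33.91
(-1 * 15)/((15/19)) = -19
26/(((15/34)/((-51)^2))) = 153285.60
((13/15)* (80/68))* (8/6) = 208/153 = 1.36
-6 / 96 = -1 / 16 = -0.06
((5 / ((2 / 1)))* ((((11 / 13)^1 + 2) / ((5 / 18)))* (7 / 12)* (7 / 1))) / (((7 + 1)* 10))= 5439 / 4160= 1.31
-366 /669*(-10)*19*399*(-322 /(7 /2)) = -3815656.68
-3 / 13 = -0.23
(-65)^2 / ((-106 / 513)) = -2167425 / 106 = -20447.41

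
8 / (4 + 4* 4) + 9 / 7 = 59 / 35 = 1.69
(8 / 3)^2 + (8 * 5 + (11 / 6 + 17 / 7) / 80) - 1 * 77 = -300743 / 10080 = -29.84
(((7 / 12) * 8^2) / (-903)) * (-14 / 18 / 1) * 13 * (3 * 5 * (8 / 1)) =58240 / 1161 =50.16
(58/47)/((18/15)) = 145/141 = 1.03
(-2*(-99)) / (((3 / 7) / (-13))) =-6006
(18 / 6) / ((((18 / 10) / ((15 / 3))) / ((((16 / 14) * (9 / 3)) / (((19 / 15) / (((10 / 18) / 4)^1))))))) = 1250 / 399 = 3.13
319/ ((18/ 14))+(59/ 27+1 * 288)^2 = 61568098/ 729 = 84455.55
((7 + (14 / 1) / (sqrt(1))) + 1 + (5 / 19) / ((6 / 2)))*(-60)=-25180 / 19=-1325.26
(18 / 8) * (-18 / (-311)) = 81 / 622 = 0.13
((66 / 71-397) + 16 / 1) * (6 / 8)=-80955 / 284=-285.05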